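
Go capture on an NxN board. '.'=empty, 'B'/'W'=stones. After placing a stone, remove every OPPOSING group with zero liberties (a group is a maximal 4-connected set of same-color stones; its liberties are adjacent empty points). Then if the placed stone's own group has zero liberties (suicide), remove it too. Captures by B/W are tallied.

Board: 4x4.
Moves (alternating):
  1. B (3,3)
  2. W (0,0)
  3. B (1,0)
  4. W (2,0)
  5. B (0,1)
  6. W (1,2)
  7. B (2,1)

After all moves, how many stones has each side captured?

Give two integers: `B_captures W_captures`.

Move 1: B@(3,3) -> caps B=0 W=0
Move 2: W@(0,0) -> caps B=0 W=0
Move 3: B@(1,0) -> caps B=0 W=0
Move 4: W@(2,0) -> caps B=0 W=0
Move 5: B@(0,1) -> caps B=1 W=0
Move 6: W@(1,2) -> caps B=1 W=0
Move 7: B@(2,1) -> caps B=1 W=0

Answer: 1 0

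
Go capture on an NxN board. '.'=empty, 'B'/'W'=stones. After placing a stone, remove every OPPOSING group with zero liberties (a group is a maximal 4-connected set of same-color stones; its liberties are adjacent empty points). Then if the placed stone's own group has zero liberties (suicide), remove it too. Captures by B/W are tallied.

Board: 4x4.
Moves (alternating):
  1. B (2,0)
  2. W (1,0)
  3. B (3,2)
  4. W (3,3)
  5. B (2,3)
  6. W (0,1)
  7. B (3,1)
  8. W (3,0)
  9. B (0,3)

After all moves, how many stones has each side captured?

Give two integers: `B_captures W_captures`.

Answer: 1 0

Derivation:
Move 1: B@(2,0) -> caps B=0 W=0
Move 2: W@(1,0) -> caps B=0 W=0
Move 3: B@(3,2) -> caps B=0 W=0
Move 4: W@(3,3) -> caps B=0 W=0
Move 5: B@(2,3) -> caps B=1 W=0
Move 6: W@(0,1) -> caps B=1 W=0
Move 7: B@(3,1) -> caps B=1 W=0
Move 8: W@(3,0) -> caps B=1 W=0
Move 9: B@(0,3) -> caps B=1 W=0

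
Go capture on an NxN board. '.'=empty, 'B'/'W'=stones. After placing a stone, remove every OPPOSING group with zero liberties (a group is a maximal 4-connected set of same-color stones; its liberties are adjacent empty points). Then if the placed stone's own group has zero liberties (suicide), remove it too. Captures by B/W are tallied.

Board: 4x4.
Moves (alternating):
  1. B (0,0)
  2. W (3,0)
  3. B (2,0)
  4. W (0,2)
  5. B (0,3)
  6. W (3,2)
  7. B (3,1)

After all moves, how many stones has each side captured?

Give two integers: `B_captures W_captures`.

Answer: 1 0

Derivation:
Move 1: B@(0,0) -> caps B=0 W=0
Move 2: W@(3,0) -> caps B=0 W=0
Move 3: B@(2,0) -> caps B=0 W=0
Move 4: W@(0,2) -> caps B=0 W=0
Move 5: B@(0,3) -> caps B=0 W=0
Move 6: W@(3,2) -> caps B=0 W=0
Move 7: B@(3,1) -> caps B=1 W=0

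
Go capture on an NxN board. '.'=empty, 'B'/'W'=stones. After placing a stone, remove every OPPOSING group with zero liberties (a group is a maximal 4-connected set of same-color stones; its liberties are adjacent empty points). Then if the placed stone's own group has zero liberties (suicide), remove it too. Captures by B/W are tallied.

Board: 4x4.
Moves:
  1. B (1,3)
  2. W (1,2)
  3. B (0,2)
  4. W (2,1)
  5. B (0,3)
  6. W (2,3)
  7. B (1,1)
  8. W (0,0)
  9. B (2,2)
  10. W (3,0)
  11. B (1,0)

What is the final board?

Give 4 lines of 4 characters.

Answer: W.BB
BB.B
.WBW
W...

Derivation:
Move 1: B@(1,3) -> caps B=0 W=0
Move 2: W@(1,2) -> caps B=0 W=0
Move 3: B@(0,2) -> caps B=0 W=0
Move 4: W@(2,1) -> caps B=0 W=0
Move 5: B@(0,3) -> caps B=0 W=0
Move 6: W@(2,3) -> caps B=0 W=0
Move 7: B@(1,1) -> caps B=0 W=0
Move 8: W@(0,0) -> caps B=0 W=0
Move 9: B@(2,2) -> caps B=1 W=0
Move 10: W@(3,0) -> caps B=1 W=0
Move 11: B@(1,0) -> caps B=1 W=0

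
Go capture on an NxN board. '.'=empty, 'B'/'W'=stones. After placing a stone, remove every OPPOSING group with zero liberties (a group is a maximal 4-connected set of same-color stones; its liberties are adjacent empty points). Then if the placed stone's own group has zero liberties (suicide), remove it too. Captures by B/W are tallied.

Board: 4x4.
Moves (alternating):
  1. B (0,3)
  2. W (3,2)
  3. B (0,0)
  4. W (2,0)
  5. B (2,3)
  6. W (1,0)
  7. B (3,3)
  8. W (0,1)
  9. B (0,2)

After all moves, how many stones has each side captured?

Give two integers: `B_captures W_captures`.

Move 1: B@(0,3) -> caps B=0 W=0
Move 2: W@(3,2) -> caps B=0 W=0
Move 3: B@(0,0) -> caps B=0 W=0
Move 4: W@(2,0) -> caps B=0 W=0
Move 5: B@(2,3) -> caps B=0 W=0
Move 6: W@(1,0) -> caps B=0 W=0
Move 7: B@(3,3) -> caps B=0 W=0
Move 8: W@(0,1) -> caps B=0 W=1
Move 9: B@(0,2) -> caps B=0 W=1

Answer: 0 1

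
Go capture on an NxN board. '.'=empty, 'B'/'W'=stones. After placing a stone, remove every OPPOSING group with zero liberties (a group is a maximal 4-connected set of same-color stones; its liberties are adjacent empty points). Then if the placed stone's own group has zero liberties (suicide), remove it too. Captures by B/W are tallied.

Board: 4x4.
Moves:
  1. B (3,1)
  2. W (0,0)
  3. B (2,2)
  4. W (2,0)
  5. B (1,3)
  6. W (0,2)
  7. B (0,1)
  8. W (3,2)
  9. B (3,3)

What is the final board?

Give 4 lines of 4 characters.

Answer: WBW.
...B
W.B.
.B.B

Derivation:
Move 1: B@(3,1) -> caps B=0 W=0
Move 2: W@(0,0) -> caps B=0 W=0
Move 3: B@(2,2) -> caps B=0 W=0
Move 4: W@(2,0) -> caps B=0 W=0
Move 5: B@(1,3) -> caps B=0 W=0
Move 6: W@(0,2) -> caps B=0 W=0
Move 7: B@(0,1) -> caps B=0 W=0
Move 8: W@(3,2) -> caps B=0 W=0
Move 9: B@(3,3) -> caps B=1 W=0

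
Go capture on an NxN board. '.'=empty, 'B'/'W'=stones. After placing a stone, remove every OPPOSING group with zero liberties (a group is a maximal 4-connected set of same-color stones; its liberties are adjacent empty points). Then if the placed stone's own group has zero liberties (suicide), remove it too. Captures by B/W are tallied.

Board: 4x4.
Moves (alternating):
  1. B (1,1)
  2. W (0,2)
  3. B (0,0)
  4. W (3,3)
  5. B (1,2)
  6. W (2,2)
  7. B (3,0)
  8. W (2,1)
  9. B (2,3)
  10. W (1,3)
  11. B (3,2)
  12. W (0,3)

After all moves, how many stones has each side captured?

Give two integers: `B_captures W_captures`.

Move 1: B@(1,1) -> caps B=0 W=0
Move 2: W@(0,2) -> caps B=0 W=0
Move 3: B@(0,0) -> caps B=0 W=0
Move 4: W@(3,3) -> caps B=0 W=0
Move 5: B@(1,2) -> caps B=0 W=0
Move 6: W@(2,2) -> caps B=0 W=0
Move 7: B@(3,0) -> caps B=0 W=0
Move 8: W@(2,1) -> caps B=0 W=0
Move 9: B@(2,3) -> caps B=0 W=0
Move 10: W@(1,3) -> caps B=0 W=1
Move 11: B@(3,2) -> caps B=0 W=1
Move 12: W@(0,3) -> caps B=0 W=1

Answer: 0 1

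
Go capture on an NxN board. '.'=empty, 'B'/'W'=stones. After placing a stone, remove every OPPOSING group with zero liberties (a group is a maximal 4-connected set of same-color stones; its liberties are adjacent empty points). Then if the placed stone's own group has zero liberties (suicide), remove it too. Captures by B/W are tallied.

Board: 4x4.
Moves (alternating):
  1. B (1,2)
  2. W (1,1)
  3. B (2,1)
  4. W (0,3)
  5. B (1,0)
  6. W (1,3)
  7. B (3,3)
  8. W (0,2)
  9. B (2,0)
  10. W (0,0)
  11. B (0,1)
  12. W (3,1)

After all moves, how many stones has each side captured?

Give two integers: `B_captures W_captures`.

Move 1: B@(1,2) -> caps B=0 W=0
Move 2: W@(1,1) -> caps B=0 W=0
Move 3: B@(2,1) -> caps B=0 W=0
Move 4: W@(0,3) -> caps B=0 W=0
Move 5: B@(1,0) -> caps B=0 W=0
Move 6: W@(1,3) -> caps B=0 W=0
Move 7: B@(3,3) -> caps B=0 W=0
Move 8: W@(0,2) -> caps B=0 W=0
Move 9: B@(2,0) -> caps B=0 W=0
Move 10: W@(0,0) -> caps B=0 W=0
Move 11: B@(0,1) -> caps B=2 W=0
Move 12: W@(3,1) -> caps B=2 W=0

Answer: 2 0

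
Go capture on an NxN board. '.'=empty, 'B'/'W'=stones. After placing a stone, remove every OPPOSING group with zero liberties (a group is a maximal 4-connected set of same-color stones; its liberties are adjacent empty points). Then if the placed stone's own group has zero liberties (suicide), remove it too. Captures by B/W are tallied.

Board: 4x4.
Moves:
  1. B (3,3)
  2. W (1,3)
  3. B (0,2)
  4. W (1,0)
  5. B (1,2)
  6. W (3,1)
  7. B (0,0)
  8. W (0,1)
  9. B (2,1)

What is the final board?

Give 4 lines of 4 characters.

Answer: .WB.
W.BW
.B..
.W.B

Derivation:
Move 1: B@(3,3) -> caps B=0 W=0
Move 2: W@(1,3) -> caps B=0 W=0
Move 3: B@(0,2) -> caps B=0 W=0
Move 4: W@(1,0) -> caps B=0 W=0
Move 5: B@(1,2) -> caps B=0 W=0
Move 6: W@(3,1) -> caps B=0 W=0
Move 7: B@(0,0) -> caps B=0 W=0
Move 8: W@(0,1) -> caps B=0 W=1
Move 9: B@(2,1) -> caps B=0 W=1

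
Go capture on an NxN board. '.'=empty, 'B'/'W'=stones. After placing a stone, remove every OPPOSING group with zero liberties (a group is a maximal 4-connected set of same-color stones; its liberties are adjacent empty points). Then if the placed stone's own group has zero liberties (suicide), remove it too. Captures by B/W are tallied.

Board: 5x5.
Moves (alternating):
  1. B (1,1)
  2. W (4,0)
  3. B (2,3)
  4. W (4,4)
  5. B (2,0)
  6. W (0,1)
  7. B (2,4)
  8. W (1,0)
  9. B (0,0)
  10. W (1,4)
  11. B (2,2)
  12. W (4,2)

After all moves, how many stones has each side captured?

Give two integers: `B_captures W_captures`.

Move 1: B@(1,1) -> caps B=0 W=0
Move 2: W@(4,0) -> caps B=0 W=0
Move 3: B@(2,3) -> caps B=0 W=0
Move 4: W@(4,4) -> caps B=0 W=0
Move 5: B@(2,0) -> caps B=0 W=0
Move 6: W@(0,1) -> caps B=0 W=0
Move 7: B@(2,4) -> caps B=0 W=0
Move 8: W@(1,0) -> caps B=0 W=0
Move 9: B@(0,0) -> caps B=1 W=0
Move 10: W@(1,4) -> caps B=1 W=0
Move 11: B@(2,2) -> caps B=1 W=0
Move 12: W@(4,2) -> caps B=1 W=0

Answer: 1 0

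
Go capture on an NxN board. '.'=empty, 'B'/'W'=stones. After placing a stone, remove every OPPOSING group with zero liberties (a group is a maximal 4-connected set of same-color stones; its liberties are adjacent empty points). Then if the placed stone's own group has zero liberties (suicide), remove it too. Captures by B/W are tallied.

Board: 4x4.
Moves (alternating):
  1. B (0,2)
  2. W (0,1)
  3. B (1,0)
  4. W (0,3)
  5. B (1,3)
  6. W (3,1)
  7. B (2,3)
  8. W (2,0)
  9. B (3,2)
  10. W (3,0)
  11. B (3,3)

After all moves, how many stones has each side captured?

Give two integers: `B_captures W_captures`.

Answer: 1 0

Derivation:
Move 1: B@(0,2) -> caps B=0 W=0
Move 2: W@(0,1) -> caps B=0 W=0
Move 3: B@(1,0) -> caps B=0 W=0
Move 4: W@(0,3) -> caps B=0 W=0
Move 5: B@(1,3) -> caps B=1 W=0
Move 6: W@(3,1) -> caps B=1 W=0
Move 7: B@(2,3) -> caps B=1 W=0
Move 8: W@(2,0) -> caps B=1 W=0
Move 9: B@(3,2) -> caps B=1 W=0
Move 10: W@(3,0) -> caps B=1 W=0
Move 11: B@(3,3) -> caps B=1 W=0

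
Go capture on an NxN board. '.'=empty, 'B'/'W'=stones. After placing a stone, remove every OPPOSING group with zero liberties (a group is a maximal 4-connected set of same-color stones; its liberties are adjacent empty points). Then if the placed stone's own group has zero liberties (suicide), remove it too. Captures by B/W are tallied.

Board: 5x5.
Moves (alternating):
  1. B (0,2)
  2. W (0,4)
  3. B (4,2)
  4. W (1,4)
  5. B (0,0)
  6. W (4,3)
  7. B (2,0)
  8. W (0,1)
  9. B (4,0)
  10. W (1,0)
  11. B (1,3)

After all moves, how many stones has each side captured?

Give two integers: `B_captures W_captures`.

Move 1: B@(0,2) -> caps B=0 W=0
Move 2: W@(0,4) -> caps B=0 W=0
Move 3: B@(4,2) -> caps B=0 W=0
Move 4: W@(1,4) -> caps B=0 W=0
Move 5: B@(0,0) -> caps B=0 W=0
Move 6: W@(4,3) -> caps B=0 W=0
Move 7: B@(2,0) -> caps B=0 W=0
Move 8: W@(0,1) -> caps B=0 W=0
Move 9: B@(4,0) -> caps B=0 W=0
Move 10: W@(1,0) -> caps B=0 W=1
Move 11: B@(1,3) -> caps B=0 W=1

Answer: 0 1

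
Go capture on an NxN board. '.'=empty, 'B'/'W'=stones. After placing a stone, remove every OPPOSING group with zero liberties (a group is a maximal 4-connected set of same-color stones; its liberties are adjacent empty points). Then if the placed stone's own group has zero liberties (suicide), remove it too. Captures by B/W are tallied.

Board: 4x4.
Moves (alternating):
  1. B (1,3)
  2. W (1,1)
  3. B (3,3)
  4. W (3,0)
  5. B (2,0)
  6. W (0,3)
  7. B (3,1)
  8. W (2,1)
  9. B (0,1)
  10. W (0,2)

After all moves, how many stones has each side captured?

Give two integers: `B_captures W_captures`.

Move 1: B@(1,3) -> caps B=0 W=0
Move 2: W@(1,1) -> caps B=0 W=0
Move 3: B@(3,3) -> caps B=0 W=0
Move 4: W@(3,0) -> caps B=0 W=0
Move 5: B@(2,0) -> caps B=0 W=0
Move 6: W@(0,3) -> caps B=0 W=0
Move 7: B@(3,1) -> caps B=1 W=0
Move 8: W@(2,1) -> caps B=1 W=0
Move 9: B@(0,1) -> caps B=1 W=0
Move 10: W@(0,2) -> caps B=1 W=0

Answer: 1 0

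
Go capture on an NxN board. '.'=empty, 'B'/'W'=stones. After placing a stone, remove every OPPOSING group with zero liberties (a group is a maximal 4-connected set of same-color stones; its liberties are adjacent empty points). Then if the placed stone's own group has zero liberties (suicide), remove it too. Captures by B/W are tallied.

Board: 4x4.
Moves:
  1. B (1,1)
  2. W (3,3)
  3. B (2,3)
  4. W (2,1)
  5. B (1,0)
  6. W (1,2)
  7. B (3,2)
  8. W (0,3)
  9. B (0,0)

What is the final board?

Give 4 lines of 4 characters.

Answer: B..W
BBW.
.W.B
..B.

Derivation:
Move 1: B@(1,1) -> caps B=0 W=0
Move 2: W@(3,3) -> caps B=0 W=0
Move 3: B@(2,3) -> caps B=0 W=0
Move 4: W@(2,1) -> caps B=0 W=0
Move 5: B@(1,0) -> caps B=0 W=0
Move 6: W@(1,2) -> caps B=0 W=0
Move 7: B@(3,2) -> caps B=1 W=0
Move 8: W@(0,3) -> caps B=1 W=0
Move 9: B@(0,0) -> caps B=1 W=0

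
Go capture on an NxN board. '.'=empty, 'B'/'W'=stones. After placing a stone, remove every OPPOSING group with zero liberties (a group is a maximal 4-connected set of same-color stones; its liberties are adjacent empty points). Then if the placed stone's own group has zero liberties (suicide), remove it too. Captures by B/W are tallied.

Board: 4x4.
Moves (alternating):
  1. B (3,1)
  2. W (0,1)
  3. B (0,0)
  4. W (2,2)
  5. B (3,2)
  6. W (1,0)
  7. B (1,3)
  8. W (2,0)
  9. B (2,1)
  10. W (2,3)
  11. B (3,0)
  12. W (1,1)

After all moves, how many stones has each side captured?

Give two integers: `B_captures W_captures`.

Move 1: B@(3,1) -> caps B=0 W=0
Move 2: W@(0,1) -> caps B=0 W=0
Move 3: B@(0,0) -> caps B=0 W=0
Move 4: W@(2,2) -> caps B=0 W=0
Move 5: B@(3,2) -> caps B=0 W=0
Move 6: W@(1,0) -> caps B=0 W=1
Move 7: B@(1,3) -> caps B=0 W=1
Move 8: W@(2,0) -> caps B=0 W=1
Move 9: B@(2,1) -> caps B=0 W=1
Move 10: W@(2,3) -> caps B=0 W=1
Move 11: B@(3,0) -> caps B=0 W=1
Move 12: W@(1,1) -> caps B=0 W=1

Answer: 0 1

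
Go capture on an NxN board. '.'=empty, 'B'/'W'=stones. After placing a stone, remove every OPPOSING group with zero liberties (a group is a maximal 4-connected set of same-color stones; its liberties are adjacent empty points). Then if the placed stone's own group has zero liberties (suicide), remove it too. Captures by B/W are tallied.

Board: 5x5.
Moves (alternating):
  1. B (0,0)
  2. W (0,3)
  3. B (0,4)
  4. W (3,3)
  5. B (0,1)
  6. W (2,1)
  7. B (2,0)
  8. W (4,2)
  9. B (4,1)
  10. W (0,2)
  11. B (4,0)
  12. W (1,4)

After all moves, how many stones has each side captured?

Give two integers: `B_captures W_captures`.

Move 1: B@(0,0) -> caps B=0 W=0
Move 2: W@(0,3) -> caps B=0 W=0
Move 3: B@(0,4) -> caps B=0 W=0
Move 4: W@(3,3) -> caps B=0 W=0
Move 5: B@(0,1) -> caps B=0 W=0
Move 6: W@(2,1) -> caps B=0 W=0
Move 7: B@(2,0) -> caps B=0 W=0
Move 8: W@(4,2) -> caps B=0 W=0
Move 9: B@(4,1) -> caps B=0 W=0
Move 10: W@(0,2) -> caps B=0 W=0
Move 11: B@(4,0) -> caps B=0 W=0
Move 12: W@(1,4) -> caps B=0 W=1

Answer: 0 1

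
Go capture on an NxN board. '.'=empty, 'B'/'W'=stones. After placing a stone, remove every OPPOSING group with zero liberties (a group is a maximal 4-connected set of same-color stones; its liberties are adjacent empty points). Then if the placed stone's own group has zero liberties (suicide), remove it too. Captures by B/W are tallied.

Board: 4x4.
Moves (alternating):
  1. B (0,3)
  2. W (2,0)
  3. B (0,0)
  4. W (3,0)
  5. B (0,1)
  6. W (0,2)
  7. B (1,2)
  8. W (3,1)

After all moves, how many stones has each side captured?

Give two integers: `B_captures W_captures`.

Answer: 1 0

Derivation:
Move 1: B@(0,3) -> caps B=0 W=0
Move 2: W@(2,0) -> caps B=0 W=0
Move 3: B@(0,0) -> caps B=0 W=0
Move 4: W@(3,0) -> caps B=0 W=0
Move 5: B@(0,1) -> caps B=0 W=0
Move 6: W@(0,2) -> caps B=0 W=0
Move 7: B@(1,2) -> caps B=1 W=0
Move 8: W@(3,1) -> caps B=1 W=0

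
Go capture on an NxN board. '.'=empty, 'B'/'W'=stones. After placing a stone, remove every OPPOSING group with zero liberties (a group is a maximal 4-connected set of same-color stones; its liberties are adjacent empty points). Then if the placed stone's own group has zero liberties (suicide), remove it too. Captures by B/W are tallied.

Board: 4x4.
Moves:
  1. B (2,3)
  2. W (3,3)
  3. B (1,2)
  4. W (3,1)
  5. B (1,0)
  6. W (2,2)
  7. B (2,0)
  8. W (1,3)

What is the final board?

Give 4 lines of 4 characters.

Answer: ....
B.BW
B.W.
.W.W

Derivation:
Move 1: B@(2,3) -> caps B=0 W=0
Move 2: W@(3,3) -> caps B=0 W=0
Move 3: B@(1,2) -> caps B=0 W=0
Move 4: W@(3,1) -> caps B=0 W=0
Move 5: B@(1,0) -> caps B=0 W=0
Move 6: W@(2,2) -> caps B=0 W=0
Move 7: B@(2,0) -> caps B=0 W=0
Move 8: W@(1,3) -> caps B=0 W=1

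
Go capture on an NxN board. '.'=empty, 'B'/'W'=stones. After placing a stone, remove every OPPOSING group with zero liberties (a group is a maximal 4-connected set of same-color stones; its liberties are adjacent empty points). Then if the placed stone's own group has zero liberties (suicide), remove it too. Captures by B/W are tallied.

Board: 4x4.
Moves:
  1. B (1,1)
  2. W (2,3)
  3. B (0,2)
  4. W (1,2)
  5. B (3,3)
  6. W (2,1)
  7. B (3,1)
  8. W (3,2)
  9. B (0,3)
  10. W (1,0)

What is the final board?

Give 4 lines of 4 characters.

Move 1: B@(1,1) -> caps B=0 W=0
Move 2: W@(2,3) -> caps B=0 W=0
Move 3: B@(0,2) -> caps B=0 W=0
Move 4: W@(1,2) -> caps B=0 W=0
Move 5: B@(3,3) -> caps B=0 W=0
Move 6: W@(2,1) -> caps B=0 W=0
Move 7: B@(3,1) -> caps B=0 W=0
Move 8: W@(3,2) -> caps B=0 W=1
Move 9: B@(0,3) -> caps B=0 W=1
Move 10: W@(1,0) -> caps B=0 W=1

Answer: ..BB
WBW.
.W.W
.BW.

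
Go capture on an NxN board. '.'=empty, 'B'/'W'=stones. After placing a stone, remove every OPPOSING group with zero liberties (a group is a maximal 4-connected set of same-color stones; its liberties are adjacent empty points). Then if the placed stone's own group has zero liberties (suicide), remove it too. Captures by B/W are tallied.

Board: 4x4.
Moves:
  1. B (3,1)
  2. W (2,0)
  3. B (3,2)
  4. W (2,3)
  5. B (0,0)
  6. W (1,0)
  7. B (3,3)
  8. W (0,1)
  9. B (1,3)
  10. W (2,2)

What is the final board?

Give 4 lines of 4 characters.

Move 1: B@(3,1) -> caps B=0 W=0
Move 2: W@(2,0) -> caps B=0 W=0
Move 3: B@(3,2) -> caps B=0 W=0
Move 4: W@(2,3) -> caps B=0 W=0
Move 5: B@(0,0) -> caps B=0 W=0
Move 6: W@(1,0) -> caps B=0 W=0
Move 7: B@(3,3) -> caps B=0 W=0
Move 8: W@(0,1) -> caps B=0 W=1
Move 9: B@(1,3) -> caps B=0 W=1
Move 10: W@(2,2) -> caps B=0 W=1

Answer: .W..
W..B
W.WW
.BBB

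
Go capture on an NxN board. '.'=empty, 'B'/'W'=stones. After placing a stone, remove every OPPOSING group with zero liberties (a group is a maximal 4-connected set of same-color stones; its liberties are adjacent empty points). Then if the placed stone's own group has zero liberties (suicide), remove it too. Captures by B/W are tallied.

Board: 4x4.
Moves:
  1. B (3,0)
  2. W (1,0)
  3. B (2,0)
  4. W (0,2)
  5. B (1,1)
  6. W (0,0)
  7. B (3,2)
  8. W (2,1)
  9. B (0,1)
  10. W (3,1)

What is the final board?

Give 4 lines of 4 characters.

Move 1: B@(3,0) -> caps B=0 W=0
Move 2: W@(1,0) -> caps B=0 W=0
Move 3: B@(2,0) -> caps B=0 W=0
Move 4: W@(0,2) -> caps B=0 W=0
Move 5: B@(1,1) -> caps B=0 W=0
Move 6: W@(0,0) -> caps B=0 W=0
Move 7: B@(3,2) -> caps B=0 W=0
Move 8: W@(2,1) -> caps B=0 W=0
Move 9: B@(0,1) -> caps B=2 W=0
Move 10: W@(3,1) -> caps B=2 W=0

Answer: .BW.
.B..
BW..
BWB.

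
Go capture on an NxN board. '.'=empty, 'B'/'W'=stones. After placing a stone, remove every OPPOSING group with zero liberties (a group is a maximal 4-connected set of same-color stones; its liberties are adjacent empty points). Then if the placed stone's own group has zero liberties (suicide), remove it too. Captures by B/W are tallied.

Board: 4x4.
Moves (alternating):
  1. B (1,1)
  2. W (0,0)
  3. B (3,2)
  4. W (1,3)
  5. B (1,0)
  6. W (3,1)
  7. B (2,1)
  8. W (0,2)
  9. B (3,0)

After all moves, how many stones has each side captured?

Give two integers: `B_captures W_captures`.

Move 1: B@(1,1) -> caps B=0 W=0
Move 2: W@(0,0) -> caps B=0 W=0
Move 3: B@(3,2) -> caps B=0 W=0
Move 4: W@(1,3) -> caps B=0 W=0
Move 5: B@(1,0) -> caps B=0 W=0
Move 6: W@(3,1) -> caps B=0 W=0
Move 7: B@(2,1) -> caps B=0 W=0
Move 8: W@(0,2) -> caps B=0 W=0
Move 9: B@(3,0) -> caps B=1 W=0

Answer: 1 0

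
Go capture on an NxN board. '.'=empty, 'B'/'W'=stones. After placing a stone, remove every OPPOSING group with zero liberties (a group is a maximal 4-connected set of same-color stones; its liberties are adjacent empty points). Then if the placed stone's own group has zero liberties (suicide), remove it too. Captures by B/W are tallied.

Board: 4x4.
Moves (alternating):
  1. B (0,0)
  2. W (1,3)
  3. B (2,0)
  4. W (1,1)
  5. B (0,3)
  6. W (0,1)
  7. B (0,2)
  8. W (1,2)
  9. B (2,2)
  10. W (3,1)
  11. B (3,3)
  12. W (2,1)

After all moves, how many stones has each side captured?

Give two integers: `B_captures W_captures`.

Move 1: B@(0,0) -> caps B=0 W=0
Move 2: W@(1,3) -> caps B=0 W=0
Move 3: B@(2,0) -> caps B=0 W=0
Move 4: W@(1,1) -> caps B=0 W=0
Move 5: B@(0,3) -> caps B=0 W=0
Move 6: W@(0,1) -> caps B=0 W=0
Move 7: B@(0,2) -> caps B=0 W=0
Move 8: W@(1,2) -> caps B=0 W=2
Move 9: B@(2,2) -> caps B=0 W=2
Move 10: W@(3,1) -> caps B=0 W=2
Move 11: B@(3,3) -> caps B=0 W=2
Move 12: W@(2,1) -> caps B=0 W=2

Answer: 0 2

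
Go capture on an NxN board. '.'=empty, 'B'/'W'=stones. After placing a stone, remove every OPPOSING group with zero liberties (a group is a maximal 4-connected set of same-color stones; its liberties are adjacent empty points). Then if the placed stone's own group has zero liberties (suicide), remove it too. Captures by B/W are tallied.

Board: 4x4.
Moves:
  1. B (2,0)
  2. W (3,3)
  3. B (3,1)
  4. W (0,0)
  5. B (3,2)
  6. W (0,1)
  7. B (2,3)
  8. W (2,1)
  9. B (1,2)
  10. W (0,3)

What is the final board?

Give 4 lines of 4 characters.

Answer: WW.W
..B.
BW.B
.BB.

Derivation:
Move 1: B@(2,0) -> caps B=0 W=0
Move 2: W@(3,3) -> caps B=0 W=0
Move 3: B@(3,1) -> caps B=0 W=0
Move 4: W@(0,0) -> caps B=0 W=0
Move 5: B@(3,2) -> caps B=0 W=0
Move 6: W@(0,1) -> caps B=0 W=0
Move 7: B@(2,3) -> caps B=1 W=0
Move 8: W@(2,1) -> caps B=1 W=0
Move 9: B@(1,2) -> caps B=1 W=0
Move 10: W@(0,3) -> caps B=1 W=0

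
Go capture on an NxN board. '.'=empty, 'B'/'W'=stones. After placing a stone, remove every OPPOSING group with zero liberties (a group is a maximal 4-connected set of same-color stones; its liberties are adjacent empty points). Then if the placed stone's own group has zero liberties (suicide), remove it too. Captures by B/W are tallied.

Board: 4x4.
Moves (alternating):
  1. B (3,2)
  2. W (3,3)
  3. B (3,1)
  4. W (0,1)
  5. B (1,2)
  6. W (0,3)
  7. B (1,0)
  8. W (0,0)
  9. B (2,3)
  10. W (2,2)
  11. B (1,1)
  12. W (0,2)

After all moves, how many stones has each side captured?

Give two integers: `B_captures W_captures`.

Answer: 1 0

Derivation:
Move 1: B@(3,2) -> caps B=0 W=0
Move 2: W@(3,3) -> caps B=0 W=0
Move 3: B@(3,1) -> caps B=0 W=0
Move 4: W@(0,1) -> caps B=0 W=0
Move 5: B@(1,2) -> caps B=0 W=0
Move 6: W@(0,3) -> caps B=0 W=0
Move 7: B@(1,0) -> caps B=0 W=0
Move 8: W@(0,0) -> caps B=0 W=0
Move 9: B@(2,3) -> caps B=1 W=0
Move 10: W@(2,2) -> caps B=1 W=0
Move 11: B@(1,1) -> caps B=1 W=0
Move 12: W@(0,2) -> caps B=1 W=0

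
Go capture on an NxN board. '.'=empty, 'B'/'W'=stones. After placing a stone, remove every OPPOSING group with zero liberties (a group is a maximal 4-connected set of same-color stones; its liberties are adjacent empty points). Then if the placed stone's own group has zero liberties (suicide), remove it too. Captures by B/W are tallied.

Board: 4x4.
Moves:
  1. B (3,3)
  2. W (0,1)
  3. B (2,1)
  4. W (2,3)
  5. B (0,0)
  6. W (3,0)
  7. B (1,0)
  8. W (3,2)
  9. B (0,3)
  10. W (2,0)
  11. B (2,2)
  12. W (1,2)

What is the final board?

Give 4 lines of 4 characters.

Move 1: B@(3,3) -> caps B=0 W=0
Move 2: W@(0,1) -> caps B=0 W=0
Move 3: B@(2,1) -> caps B=0 W=0
Move 4: W@(2,3) -> caps B=0 W=0
Move 5: B@(0,0) -> caps B=0 W=0
Move 6: W@(3,0) -> caps B=0 W=0
Move 7: B@(1,0) -> caps B=0 W=0
Move 8: W@(3,2) -> caps B=0 W=1
Move 9: B@(0,3) -> caps B=0 W=1
Move 10: W@(2,0) -> caps B=0 W=1
Move 11: B@(2,2) -> caps B=0 W=1
Move 12: W@(1,2) -> caps B=0 W=1

Answer: BW.B
B.W.
WBBW
W.W.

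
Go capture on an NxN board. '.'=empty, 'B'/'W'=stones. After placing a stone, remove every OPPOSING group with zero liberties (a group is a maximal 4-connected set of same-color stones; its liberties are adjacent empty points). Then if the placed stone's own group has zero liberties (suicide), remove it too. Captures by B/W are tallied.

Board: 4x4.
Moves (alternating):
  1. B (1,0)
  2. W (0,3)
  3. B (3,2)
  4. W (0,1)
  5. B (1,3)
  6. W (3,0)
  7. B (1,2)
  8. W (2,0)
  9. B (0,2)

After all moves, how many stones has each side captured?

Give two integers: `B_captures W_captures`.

Move 1: B@(1,0) -> caps B=0 W=0
Move 2: W@(0,3) -> caps B=0 W=0
Move 3: B@(3,2) -> caps B=0 W=0
Move 4: W@(0,1) -> caps B=0 W=0
Move 5: B@(1,3) -> caps B=0 W=0
Move 6: W@(3,0) -> caps B=0 W=0
Move 7: B@(1,2) -> caps B=0 W=0
Move 8: W@(2,0) -> caps B=0 W=0
Move 9: B@(0,2) -> caps B=1 W=0

Answer: 1 0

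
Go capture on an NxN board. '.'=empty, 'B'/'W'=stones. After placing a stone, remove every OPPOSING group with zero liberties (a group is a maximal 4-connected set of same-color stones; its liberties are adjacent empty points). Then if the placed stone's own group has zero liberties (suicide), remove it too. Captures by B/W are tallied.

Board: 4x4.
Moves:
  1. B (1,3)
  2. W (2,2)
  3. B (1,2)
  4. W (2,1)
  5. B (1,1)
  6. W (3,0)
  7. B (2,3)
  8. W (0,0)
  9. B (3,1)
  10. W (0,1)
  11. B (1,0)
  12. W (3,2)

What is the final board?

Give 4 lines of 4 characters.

Answer: WW..
BBBB
.WWB
W.W.

Derivation:
Move 1: B@(1,3) -> caps B=0 W=0
Move 2: W@(2,2) -> caps B=0 W=0
Move 3: B@(1,2) -> caps B=0 W=0
Move 4: W@(2,1) -> caps B=0 W=0
Move 5: B@(1,1) -> caps B=0 W=0
Move 6: W@(3,0) -> caps B=0 W=0
Move 7: B@(2,3) -> caps B=0 W=0
Move 8: W@(0,0) -> caps B=0 W=0
Move 9: B@(3,1) -> caps B=0 W=0
Move 10: W@(0,1) -> caps B=0 W=0
Move 11: B@(1,0) -> caps B=0 W=0
Move 12: W@(3,2) -> caps B=0 W=1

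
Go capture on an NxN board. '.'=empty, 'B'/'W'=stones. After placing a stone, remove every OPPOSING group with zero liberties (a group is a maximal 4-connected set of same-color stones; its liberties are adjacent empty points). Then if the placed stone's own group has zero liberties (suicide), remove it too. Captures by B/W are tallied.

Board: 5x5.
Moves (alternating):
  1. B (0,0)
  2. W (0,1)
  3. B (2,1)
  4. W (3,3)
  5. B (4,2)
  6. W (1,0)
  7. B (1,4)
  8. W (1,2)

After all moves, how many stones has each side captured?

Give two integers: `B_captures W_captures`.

Answer: 0 1

Derivation:
Move 1: B@(0,0) -> caps B=0 W=0
Move 2: W@(0,1) -> caps B=0 W=0
Move 3: B@(2,1) -> caps B=0 W=0
Move 4: W@(3,3) -> caps B=0 W=0
Move 5: B@(4,2) -> caps B=0 W=0
Move 6: W@(1,0) -> caps B=0 W=1
Move 7: B@(1,4) -> caps B=0 W=1
Move 8: W@(1,2) -> caps B=0 W=1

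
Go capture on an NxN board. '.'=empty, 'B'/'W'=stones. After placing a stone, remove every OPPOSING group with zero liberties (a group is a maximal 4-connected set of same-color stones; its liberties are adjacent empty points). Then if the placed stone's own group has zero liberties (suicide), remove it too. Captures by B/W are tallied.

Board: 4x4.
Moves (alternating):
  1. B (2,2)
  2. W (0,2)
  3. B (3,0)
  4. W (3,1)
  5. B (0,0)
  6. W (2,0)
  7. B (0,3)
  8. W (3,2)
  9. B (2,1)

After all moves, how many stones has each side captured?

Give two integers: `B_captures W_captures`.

Answer: 0 1

Derivation:
Move 1: B@(2,2) -> caps B=0 W=0
Move 2: W@(0,2) -> caps B=0 W=0
Move 3: B@(3,0) -> caps B=0 W=0
Move 4: W@(3,1) -> caps B=0 W=0
Move 5: B@(0,0) -> caps B=0 W=0
Move 6: W@(2,0) -> caps B=0 W=1
Move 7: B@(0,3) -> caps B=0 W=1
Move 8: W@(3,2) -> caps B=0 W=1
Move 9: B@(2,1) -> caps B=0 W=1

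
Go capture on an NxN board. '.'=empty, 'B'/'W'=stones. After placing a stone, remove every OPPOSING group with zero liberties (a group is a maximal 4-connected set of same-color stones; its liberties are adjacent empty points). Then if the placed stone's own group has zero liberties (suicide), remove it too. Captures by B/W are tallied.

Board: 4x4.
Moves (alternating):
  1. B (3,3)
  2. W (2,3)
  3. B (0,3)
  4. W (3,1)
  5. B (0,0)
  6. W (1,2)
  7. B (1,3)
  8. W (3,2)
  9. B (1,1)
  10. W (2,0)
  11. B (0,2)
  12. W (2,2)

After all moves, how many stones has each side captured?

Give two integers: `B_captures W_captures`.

Move 1: B@(3,3) -> caps B=0 W=0
Move 2: W@(2,3) -> caps B=0 W=0
Move 3: B@(0,3) -> caps B=0 W=0
Move 4: W@(3,1) -> caps B=0 W=0
Move 5: B@(0,0) -> caps B=0 W=0
Move 6: W@(1,2) -> caps B=0 W=0
Move 7: B@(1,3) -> caps B=0 W=0
Move 8: W@(3,2) -> caps B=0 W=1
Move 9: B@(1,1) -> caps B=0 W=1
Move 10: W@(2,0) -> caps B=0 W=1
Move 11: B@(0,2) -> caps B=0 W=1
Move 12: W@(2,2) -> caps B=0 W=1

Answer: 0 1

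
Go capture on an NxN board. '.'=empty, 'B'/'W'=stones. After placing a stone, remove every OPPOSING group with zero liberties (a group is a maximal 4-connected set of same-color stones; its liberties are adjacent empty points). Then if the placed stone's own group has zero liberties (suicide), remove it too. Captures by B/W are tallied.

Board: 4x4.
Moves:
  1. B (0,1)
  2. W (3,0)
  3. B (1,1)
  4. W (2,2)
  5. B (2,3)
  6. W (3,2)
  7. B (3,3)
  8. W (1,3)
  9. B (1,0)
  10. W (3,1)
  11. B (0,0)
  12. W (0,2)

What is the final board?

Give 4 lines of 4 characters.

Answer: BBW.
BB.W
..W.
WWW.

Derivation:
Move 1: B@(0,1) -> caps B=0 W=0
Move 2: W@(3,0) -> caps B=0 W=0
Move 3: B@(1,1) -> caps B=0 W=0
Move 4: W@(2,2) -> caps B=0 W=0
Move 5: B@(2,3) -> caps B=0 W=0
Move 6: W@(3,2) -> caps B=0 W=0
Move 7: B@(3,3) -> caps B=0 W=0
Move 8: W@(1,3) -> caps B=0 W=2
Move 9: B@(1,0) -> caps B=0 W=2
Move 10: W@(3,1) -> caps B=0 W=2
Move 11: B@(0,0) -> caps B=0 W=2
Move 12: W@(0,2) -> caps B=0 W=2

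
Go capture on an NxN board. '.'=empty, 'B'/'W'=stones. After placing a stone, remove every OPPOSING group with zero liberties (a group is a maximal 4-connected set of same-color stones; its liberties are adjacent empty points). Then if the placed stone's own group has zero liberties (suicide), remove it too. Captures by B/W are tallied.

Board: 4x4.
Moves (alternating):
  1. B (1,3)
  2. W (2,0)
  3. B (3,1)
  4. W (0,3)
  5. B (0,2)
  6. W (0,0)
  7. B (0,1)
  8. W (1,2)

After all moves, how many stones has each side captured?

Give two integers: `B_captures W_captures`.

Move 1: B@(1,3) -> caps B=0 W=0
Move 2: W@(2,0) -> caps B=0 W=0
Move 3: B@(3,1) -> caps B=0 W=0
Move 4: W@(0,3) -> caps B=0 W=0
Move 5: B@(0,2) -> caps B=1 W=0
Move 6: W@(0,0) -> caps B=1 W=0
Move 7: B@(0,1) -> caps B=1 W=0
Move 8: W@(1,2) -> caps B=1 W=0

Answer: 1 0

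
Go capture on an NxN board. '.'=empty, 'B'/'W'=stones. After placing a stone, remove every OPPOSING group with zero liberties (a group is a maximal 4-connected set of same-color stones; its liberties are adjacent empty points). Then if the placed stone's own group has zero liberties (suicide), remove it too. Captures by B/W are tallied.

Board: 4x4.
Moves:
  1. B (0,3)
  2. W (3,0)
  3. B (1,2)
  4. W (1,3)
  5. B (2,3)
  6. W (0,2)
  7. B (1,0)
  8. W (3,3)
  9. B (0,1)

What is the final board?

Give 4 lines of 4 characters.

Answer: .B.B
B.B.
...B
W..W

Derivation:
Move 1: B@(0,3) -> caps B=0 W=0
Move 2: W@(3,0) -> caps B=0 W=0
Move 3: B@(1,2) -> caps B=0 W=0
Move 4: W@(1,3) -> caps B=0 W=0
Move 5: B@(2,3) -> caps B=1 W=0
Move 6: W@(0,2) -> caps B=1 W=0
Move 7: B@(1,0) -> caps B=1 W=0
Move 8: W@(3,3) -> caps B=1 W=0
Move 9: B@(0,1) -> caps B=2 W=0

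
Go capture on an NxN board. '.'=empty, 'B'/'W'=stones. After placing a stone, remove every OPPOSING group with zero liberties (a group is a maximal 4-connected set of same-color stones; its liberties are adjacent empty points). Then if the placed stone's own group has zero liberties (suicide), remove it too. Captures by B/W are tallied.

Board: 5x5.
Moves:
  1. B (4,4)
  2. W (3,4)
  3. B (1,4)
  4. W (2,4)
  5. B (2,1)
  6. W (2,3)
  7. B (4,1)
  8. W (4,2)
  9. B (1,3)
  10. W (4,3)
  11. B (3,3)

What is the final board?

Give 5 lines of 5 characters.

Move 1: B@(4,4) -> caps B=0 W=0
Move 2: W@(3,4) -> caps B=0 W=0
Move 3: B@(1,4) -> caps B=0 W=0
Move 4: W@(2,4) -> caps B=0 W=0
Move 5: B@(2,1) -> caps B=0 W=0
Move 6: W@(2,3) -> caps B=0 W=0
Move 7: B@(4,1) -> caps B=0 W=0
Move 8: W@(4,2) -> caps B=0 W=0
Move 9: B@(1,3) -> caps B=0 W=0
Move 10: W@(4,3) -> caps B=0 W=1
Move 11: B@(3,3) -> caps B=0 W=1

Answer: .....
...BB
.B.WW
...BW
.BWW.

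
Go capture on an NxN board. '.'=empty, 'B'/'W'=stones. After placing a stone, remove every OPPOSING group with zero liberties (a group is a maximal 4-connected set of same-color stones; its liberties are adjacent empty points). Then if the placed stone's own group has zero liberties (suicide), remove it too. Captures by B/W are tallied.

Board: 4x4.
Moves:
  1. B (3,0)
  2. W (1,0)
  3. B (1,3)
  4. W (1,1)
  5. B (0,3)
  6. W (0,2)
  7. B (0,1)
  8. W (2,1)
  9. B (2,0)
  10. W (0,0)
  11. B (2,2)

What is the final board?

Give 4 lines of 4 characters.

Move 1: B@(3,0) -> caps B=0 W=0
Move 2: W@(1,0) -> caps B=0 W=0
Move 3: B@(1,3) -> caps B=0 W=0
Move 4: W@(1,1) -> caps B=0 W=0
Move 5: B@(0,3) -> caps B=0 W=0
Move 6: W@(0,2) -> caps B=0 W=0
Move 7: B@(0,1) -> caps B=0 W=0
Move 8: W@(2,1) -> caps B=0 W=0
Move 9: B@(2,0) -> caps B=0 W=0
Move 10: W@(0,0) -> caps B=0 W=1
Move 11: B@(2,2) -> caps B=0 W=1

Answer: W.WB
WW.B
BWB.
B...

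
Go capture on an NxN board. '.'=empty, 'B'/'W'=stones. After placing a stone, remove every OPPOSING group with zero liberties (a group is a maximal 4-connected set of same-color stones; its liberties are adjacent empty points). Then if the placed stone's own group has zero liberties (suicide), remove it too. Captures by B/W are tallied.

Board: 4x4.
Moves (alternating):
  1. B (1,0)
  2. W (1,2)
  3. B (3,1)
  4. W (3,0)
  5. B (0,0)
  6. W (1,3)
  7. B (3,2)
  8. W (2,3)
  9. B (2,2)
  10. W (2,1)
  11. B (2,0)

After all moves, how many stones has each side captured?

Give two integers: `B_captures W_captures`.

Answer: 1 0

Derivation:
Move 1: B@(1,0) -> caps B=0 W=0
Move 2: W@(1,2) -> caps B=0 W=0
Move 3: B@(3,1) -> caps B=0 W=0
Move 4: W@(3,0) -> caps B=0 W=0
Move 5: B@(0,0) -> caps B=0 W=0
Move 6: W@(1,3) -> caps B=0 W=0
Move 7: B@(3,2) -> caps B=0 W=0
Move 8: W@(2,3) -> caps B=0 W=0
Move 9: B@(2,2) -> caps B=0 W=0
Move 10: W@(2,1) -> caps B=0 W=0
Move 11: B@(2,0) -> caps B=1 W=0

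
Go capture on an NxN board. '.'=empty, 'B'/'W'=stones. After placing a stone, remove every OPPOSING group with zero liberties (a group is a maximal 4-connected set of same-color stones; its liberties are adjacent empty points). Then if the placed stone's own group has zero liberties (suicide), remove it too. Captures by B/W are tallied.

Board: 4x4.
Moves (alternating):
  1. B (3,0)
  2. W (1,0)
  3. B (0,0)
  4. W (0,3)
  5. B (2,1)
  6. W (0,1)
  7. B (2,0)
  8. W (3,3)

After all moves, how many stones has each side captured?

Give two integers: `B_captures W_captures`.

Move 1: B@(3,0) -> caps B=0 W=0
Move 2: W@(1,0) -> caps B=0 W=0
Move 3: B@(0,0) -> caps B=0 W=0
Move 4: W@(0,3) -> caps B=0 W=0
Move 5: B@(2,1) -> caps B=0 W=0
Move 6: W@(0,1) -> caps B=0 W=1
Move 7: B@(2,0) -> caps B=0 W=1
Move 8: W@(3,3) -> caps B=0 W=1

Answer: 0 1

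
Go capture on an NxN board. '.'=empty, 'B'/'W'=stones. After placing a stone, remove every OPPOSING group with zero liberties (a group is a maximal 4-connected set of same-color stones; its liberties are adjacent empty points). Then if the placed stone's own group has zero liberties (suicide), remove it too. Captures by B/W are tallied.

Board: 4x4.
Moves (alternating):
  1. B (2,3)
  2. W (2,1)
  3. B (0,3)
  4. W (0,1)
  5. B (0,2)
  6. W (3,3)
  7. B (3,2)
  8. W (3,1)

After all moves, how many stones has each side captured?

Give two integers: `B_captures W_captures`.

Move 1: B@(2,3) -> caps B=0 W=0
Move 2: W@(2,1) -> caps B=0 W=0
Move 3: B@(0,3) -> caps B=0 W=0
Move 4: W@(0,1) -> caps B=0 W=0
Move 5: B@(0,2) -> caps B=0 W=0
Move 6: W@(3,3) -> caps B=0 W=0
Move 7: B@(3,2) -> caps B=1 W=0
Move 8: W@(3,1) -> caps B=1 W=0

Answer: 1 0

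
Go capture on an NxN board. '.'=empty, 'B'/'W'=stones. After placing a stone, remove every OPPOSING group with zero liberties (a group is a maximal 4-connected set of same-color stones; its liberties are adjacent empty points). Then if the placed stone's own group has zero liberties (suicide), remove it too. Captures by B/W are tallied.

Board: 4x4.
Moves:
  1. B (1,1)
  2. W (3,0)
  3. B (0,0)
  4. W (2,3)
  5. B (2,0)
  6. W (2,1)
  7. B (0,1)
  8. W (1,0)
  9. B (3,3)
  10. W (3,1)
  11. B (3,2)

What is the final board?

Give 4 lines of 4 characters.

Move 1: B@(1,1) -> caps B=0 W=0
Move 2: W@(3,0) -> caps B=0 W=0
Move 3: B@(0,0) -> caps B=0 W=0
Move 4: W@(2,3) -> caps B=0 W=0
Move 5: B@(2,0) -> caps B=0 W=0
Move 6: W@(2,1) -> caps B=0 W=0
Move 7: B@(0,1) -> caps B=0 W=0
Move 8: W@(1,0) -> caps B=0 W=1
Move 9: B@(3,3) -> caps B=0 W=1
Move 10: W@(3,1) -> caps B=0 W=1
Move 11: B@(3,2) -> caps B=0 W=1

Answer: BB..
WB..
.W.W
WWBB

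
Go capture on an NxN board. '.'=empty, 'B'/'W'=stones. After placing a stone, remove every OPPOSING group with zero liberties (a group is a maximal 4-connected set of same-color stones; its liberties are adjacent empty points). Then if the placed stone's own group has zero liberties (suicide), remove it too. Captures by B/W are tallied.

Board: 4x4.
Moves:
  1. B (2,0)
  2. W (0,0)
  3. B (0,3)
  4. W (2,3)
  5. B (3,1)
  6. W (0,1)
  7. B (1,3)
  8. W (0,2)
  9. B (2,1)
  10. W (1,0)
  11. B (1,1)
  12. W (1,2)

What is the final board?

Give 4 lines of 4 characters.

Move 1: B@(2,0) -> caps B=0 W=0
Move 2: W@(0,0) -> caps B=0 W=0
Move 3: B@(0,3) -> caps B=0 W=0
Move 4: W@(2,3) -> caps B=0 W=0
Move 5: B@(3,1) -> caps B=0 W=0
Move 6: W@(0,1) -> caps B=0 W=0
Move 7: B@(1,3) -> caps B=0 W=0
Move 8: W@(0,2) -> caps B=0 W=0
Move 9: B@(2,1) -> caps B=0 W=0
Move 10: W@(1,0) -> caps B=0 W=0
Move 11: B@(1,1) -> caps B=0 W=0
Move 12: W@(1,2) -> caps B=0 W=2

Answer: WWW.
WBW.
BB.W
.B..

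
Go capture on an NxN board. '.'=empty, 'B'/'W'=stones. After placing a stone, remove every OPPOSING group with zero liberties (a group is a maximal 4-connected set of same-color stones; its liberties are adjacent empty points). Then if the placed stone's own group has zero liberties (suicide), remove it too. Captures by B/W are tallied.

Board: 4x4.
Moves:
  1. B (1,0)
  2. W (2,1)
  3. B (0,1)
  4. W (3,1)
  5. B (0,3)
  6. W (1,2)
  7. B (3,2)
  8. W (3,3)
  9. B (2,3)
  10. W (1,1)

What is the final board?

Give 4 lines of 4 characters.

Move 1: B@(1,0) -> caps B=0 W=0
Move 2: W@(2,1) -> caps B=0 W=0
Move 3: B@(0,1) -> caps B=0 W=0
Move 4: W@(3,1) -> caps B=0 W=0
Move 5: B@(0,3) -> caps B=0 W=0
Move 6: W@(1,2) -> caps B=0 W=0
Move 7: B@(3,2) -> caps B=0 W=0
Move 8: W@(3,3) -> caps B=0 W=0
Move 9: B@(2,3) -> caps B=1 W=0
Move 10: W@(1,1) -> caps B=1 W=0

Answer: .B.B
BWW.
.W.B
.WB.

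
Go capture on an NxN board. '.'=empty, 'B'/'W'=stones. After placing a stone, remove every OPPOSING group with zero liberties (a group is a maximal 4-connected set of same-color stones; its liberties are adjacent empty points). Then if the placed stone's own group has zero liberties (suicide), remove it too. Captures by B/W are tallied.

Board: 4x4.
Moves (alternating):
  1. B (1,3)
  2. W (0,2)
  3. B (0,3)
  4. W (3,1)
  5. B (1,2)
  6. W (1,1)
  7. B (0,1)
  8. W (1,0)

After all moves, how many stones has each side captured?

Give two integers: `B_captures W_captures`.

Move 1: B@(1,3) -> caps B=0 W=0
Move 2: W@(0,2) -> caps B=0 W=0
Move 3: B@(0,3) -> caps B=0 W=0
Move 4: W@(3,1) -> caps B=0 W=0
Move 5: B@(1,2) -> caps B=0 W=0
Move 6: W@(1,1) -> caps B=0 W=0
Move 7: B@(0,1) -> caps B=1 W=0
Move 8: W@(1,0) -> caps B=1 W=0

Answer: 1 0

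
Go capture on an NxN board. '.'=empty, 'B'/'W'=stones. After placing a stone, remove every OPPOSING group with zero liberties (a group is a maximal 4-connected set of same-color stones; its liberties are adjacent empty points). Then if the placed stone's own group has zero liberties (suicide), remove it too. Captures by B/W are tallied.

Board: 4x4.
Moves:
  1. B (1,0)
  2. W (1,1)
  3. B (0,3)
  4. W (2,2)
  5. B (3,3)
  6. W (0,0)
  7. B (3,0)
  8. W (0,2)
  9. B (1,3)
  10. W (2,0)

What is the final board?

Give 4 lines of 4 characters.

Answer: W.WB
.W.B
W.W.
B..B

Derivation:
Move 1: B@(1,0) -> caps B=0 W=0
Move 2: W@(1,1) -> caps B=0 W=0
Move 3: B@(0,3) -> caps B=0 W=0
Move 4: W@(2,2) -> caps B=0 W=0
Move 5: B@(3,3) -> caps B=0 W=0
Move 6: W@(0,0) -> caps B=0 W=0
Move 7: B@(3,0) -> caps B=0 W=0
Move 8: W@(0,2) -> caps B=0 W=0
Move 9: B@(1,3) -> caps B=0 W=0
Move 10: W@(2,0) -> caps B=0 W=1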